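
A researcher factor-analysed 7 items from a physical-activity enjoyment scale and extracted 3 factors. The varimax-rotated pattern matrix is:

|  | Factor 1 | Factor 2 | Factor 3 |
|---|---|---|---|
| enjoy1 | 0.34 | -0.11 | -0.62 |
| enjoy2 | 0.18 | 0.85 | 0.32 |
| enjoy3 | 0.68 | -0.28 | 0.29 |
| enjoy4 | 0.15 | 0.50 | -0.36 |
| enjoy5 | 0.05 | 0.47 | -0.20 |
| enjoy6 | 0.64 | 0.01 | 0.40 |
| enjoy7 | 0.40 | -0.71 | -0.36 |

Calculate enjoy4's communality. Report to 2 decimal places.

h² = 0.15² + 0.50² + (-0.36)² = 0.0225 + 0.2500 + 0.1296 = 0.4021

0.40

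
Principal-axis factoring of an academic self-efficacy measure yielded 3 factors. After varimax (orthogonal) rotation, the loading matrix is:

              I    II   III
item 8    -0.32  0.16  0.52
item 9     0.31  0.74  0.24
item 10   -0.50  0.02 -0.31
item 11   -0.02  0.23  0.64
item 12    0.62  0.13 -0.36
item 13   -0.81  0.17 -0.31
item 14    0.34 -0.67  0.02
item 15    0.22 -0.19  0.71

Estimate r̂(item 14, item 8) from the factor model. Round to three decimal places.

-0.206

r̂ = Σ λ_i·λ_j across factors = (0.34)(-0.32) + (-0.67)(0.16) + (0.02)(0.52)
  = -0.1088 -0.1072 +0.0104 = -0.2056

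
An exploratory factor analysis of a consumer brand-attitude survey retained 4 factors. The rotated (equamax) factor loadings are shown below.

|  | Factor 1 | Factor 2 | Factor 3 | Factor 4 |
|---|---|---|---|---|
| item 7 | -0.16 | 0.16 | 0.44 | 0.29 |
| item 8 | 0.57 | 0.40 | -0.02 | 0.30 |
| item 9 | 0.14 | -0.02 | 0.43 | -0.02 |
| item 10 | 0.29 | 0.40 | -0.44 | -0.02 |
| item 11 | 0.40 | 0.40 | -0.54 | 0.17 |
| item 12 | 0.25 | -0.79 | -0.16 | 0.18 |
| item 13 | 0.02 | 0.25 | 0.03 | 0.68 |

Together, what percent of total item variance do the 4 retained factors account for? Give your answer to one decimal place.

SS loadings by factor: 0.6771, 1.1926, 0.8906, 0.6986; total = 3.4589.
Total variance with 7 standardized items is 7, so the solution explains 3.4589/7 = 0.4941 = 49.41%.

49.4%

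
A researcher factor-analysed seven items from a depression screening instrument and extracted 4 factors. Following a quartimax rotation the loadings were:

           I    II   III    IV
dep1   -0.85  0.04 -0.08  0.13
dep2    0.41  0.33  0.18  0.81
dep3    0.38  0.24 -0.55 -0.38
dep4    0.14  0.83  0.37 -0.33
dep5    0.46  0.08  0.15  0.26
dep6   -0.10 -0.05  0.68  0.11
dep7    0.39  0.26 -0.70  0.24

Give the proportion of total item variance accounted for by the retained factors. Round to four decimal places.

SS loadings by factor: 1.4283, 0.9335, 1.4531, 1.0636; total = 4.8785.
Total variance with 7 standardized items is 7, so the solution explains 4.8785/7 = 0.6969.

0.6969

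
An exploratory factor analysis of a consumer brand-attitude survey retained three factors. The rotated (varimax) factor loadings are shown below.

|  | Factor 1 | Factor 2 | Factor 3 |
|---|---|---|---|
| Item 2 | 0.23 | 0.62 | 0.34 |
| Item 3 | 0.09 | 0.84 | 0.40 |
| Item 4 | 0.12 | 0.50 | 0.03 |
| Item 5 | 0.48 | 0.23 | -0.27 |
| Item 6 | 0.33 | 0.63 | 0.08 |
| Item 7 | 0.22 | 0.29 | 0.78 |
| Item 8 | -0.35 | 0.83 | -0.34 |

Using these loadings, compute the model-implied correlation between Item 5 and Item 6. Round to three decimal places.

0.282

r̂ = Σ λ_i·λ_j across factors = (0.48)(0.33) + (0.23)(0.63) + (-0.27)(0.08)
  = +0.1584 +0.1449 -0.0216 = 0.2817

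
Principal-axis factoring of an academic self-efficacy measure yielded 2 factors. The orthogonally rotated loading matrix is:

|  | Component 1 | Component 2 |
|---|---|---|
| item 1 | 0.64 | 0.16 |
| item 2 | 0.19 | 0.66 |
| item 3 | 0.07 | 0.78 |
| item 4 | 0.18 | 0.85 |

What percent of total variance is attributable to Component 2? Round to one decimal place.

44.8%

SS loadings for Component 2 = 0.16² + 0.66² + 0.78² + 0.85² = 1.7921
With 4 standardized items, total variance = 4. Proportion = 1.7921/4 = 0.4480 → 44.80%.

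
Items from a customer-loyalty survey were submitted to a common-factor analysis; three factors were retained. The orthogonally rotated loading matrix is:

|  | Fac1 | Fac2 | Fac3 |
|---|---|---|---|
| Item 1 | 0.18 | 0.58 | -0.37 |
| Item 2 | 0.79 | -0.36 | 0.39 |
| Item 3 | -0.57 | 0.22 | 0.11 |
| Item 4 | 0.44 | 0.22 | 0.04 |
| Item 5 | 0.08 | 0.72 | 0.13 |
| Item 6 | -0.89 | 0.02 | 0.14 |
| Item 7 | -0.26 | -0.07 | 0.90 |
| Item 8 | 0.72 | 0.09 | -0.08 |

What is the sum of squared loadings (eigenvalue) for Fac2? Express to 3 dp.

SS loadings for Fac2 = 0.58² + (-0.36)² + 0.22² + 0.22² + 0.72² + 0.02² + (-0.07)² + 0.09² = 0.3364 + 0.1296 + 0.0484 + 0.0484 + 0.5184 + 0.0004 + 0.0049 + 0.0081 = 1.0946

1.095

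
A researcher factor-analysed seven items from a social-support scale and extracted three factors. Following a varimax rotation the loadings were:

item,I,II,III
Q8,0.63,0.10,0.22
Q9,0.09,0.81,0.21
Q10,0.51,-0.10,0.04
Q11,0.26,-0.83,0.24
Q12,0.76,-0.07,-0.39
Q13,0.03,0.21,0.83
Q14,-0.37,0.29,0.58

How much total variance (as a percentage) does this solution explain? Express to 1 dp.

61.1%

SS loadings by factor: 1.4481, 1.4981, 1.3291; total = 4.2753.
Total variance with 7 standardized items is 7, so the solution explains 4.2753/7 = 0.6108 = 61.08%.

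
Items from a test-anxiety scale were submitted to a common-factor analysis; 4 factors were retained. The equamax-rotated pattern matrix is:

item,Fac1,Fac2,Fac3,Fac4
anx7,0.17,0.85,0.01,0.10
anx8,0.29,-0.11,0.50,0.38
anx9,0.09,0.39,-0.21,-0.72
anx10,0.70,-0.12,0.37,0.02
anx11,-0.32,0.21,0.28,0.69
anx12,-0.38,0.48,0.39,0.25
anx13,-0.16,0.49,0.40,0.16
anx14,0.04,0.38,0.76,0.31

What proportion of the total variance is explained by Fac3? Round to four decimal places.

0.1749

SS loadings for Fac3 = 0.01² + 0.50² + (-0.21)² + 0.37² + 0.28² + 0.39² + 0.40² + 0.76² = 1.3992
Proportion of variance = 1.3992 / 8 = 0.1749.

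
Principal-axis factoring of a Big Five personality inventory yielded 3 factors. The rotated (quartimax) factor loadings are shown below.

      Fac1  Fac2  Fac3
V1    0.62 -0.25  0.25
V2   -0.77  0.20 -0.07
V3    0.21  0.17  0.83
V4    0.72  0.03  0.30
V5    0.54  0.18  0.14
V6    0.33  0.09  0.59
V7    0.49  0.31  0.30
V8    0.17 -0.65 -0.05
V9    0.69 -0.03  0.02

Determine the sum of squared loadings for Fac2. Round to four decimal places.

SS loadings for Fac2 = (-0.25)² + 0.20² + 0.17² + 0.03² + 0.18² + 0.09² + 0.31² + (-0.65)² + (-0.03)² = 0.0625 + 0.0400 + 0.0289 + 0.0009 + 0.0324 + 0.0081 + 0.0961 + 0.4225 + 0.0009 = 0.6923

0.6923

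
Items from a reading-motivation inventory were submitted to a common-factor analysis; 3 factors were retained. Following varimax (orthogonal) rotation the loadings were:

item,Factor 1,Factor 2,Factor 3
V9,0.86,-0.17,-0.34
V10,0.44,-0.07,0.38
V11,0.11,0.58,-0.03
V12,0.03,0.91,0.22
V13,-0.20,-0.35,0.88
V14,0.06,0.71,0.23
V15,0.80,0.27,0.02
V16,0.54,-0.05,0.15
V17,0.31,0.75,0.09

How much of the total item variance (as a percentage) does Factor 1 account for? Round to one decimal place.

22.4%

SS loadings for Factor 1 = 0.86² + 0.44² + 0.11² + 0.03² + (-0.20)² + 0.06² + 0.80² + 0.54² + 0.31² = 2.0175
With 9 standardized items, total variance = 9. Proportion = 2.0175/9 = 0.2242 → 22.42%.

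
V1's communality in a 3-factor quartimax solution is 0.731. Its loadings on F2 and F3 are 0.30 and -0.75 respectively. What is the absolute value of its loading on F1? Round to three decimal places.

Under orthogonal rotation h² = Σλ², so λ_F1² = h² − (0.6525) = 0.731 − 0.6525 = 0.0785.
|λ| = √0.0785 = 0.2802.

0.280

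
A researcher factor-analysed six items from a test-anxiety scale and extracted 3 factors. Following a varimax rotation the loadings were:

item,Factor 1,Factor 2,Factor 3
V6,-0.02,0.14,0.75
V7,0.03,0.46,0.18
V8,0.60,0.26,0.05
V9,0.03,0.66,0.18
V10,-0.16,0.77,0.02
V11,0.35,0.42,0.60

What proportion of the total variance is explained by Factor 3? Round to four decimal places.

SS loadings for Factor 3 = 0.75² + 0.18² + 0.05² + 0.18² + 0.02² + 0.60² = 0.9902
Proportion of variance = 0.9902 / 6 = 0.1650.

0.1650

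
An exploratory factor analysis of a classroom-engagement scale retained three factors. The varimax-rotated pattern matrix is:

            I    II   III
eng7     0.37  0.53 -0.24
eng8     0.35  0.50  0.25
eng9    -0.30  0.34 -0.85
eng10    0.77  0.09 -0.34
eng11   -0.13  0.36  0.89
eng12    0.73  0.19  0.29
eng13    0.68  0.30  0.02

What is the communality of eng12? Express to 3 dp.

0.653

h² = 0.73² + 0.19² + 0.29² = 0.5329 + 0.0361 + 0.0841 = 0.6531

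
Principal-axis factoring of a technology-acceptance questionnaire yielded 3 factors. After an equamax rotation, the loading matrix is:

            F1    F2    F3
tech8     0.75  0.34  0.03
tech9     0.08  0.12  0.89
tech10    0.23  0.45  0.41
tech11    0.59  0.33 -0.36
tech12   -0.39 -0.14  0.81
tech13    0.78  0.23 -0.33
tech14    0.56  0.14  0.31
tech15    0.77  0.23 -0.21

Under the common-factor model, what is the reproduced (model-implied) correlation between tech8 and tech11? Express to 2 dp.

r̂ = Σ λ_i·λ_j across factors = (0.75)(0.59) + (0.34)(0.33) + (0.03)(-0.36)
  = +0.4425 +0.1122 -0.0108 = 0.5439

0.54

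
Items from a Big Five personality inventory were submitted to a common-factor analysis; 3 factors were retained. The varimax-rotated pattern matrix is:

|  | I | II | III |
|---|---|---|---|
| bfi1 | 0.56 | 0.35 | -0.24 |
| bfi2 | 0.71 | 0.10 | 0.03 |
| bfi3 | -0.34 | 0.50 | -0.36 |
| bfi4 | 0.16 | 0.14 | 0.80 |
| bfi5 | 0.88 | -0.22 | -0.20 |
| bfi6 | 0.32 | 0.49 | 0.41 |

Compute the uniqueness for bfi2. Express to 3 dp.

0.485

h² = 0.71² + 0.10² + 0.03² = 0.5041 + 0.0100 + 0.0009 = 0.5150
Uniqueness u² = 1 − h² = 1 − 0.5150 = 0.4850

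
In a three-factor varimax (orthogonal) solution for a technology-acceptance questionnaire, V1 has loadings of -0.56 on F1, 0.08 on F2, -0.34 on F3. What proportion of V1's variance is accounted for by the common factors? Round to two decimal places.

h² = (-0.56)² + 0.08² + (-0.34)² = 0.3136 + 0.0064 + 0.1156 = 0.4356

0.44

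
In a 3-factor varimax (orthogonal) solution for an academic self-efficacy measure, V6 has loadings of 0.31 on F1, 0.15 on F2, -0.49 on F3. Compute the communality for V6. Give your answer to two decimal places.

0.36

h² = 0.31² + 0.15² + (-0.49)² = 0.0961 + 0.0225 + 0.2401 = 0.3587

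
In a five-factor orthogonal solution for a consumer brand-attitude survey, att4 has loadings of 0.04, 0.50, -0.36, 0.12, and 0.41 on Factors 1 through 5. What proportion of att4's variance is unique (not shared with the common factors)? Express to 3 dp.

0.436

h² = 0.04² + 0.50² + (-0.36)² + 0.12² + 0.41² = 0.0016 + 0.2500 + 0.1296 + 0.0144 + 0.1681 = 0.5637
Uniqueness u² = 1 − h² = 1 − 0.5637 = 0.4363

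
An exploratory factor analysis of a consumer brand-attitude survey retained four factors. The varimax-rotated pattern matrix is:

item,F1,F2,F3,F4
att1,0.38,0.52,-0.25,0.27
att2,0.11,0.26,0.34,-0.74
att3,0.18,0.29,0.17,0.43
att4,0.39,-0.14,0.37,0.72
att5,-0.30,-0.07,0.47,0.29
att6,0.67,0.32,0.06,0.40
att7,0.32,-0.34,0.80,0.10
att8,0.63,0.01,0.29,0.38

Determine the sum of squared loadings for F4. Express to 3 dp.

1.722

SS loadings for F4 = 0.27² + (-0.74)² + 0.43² + 0.72² + 0.29² + 0.40² + 0.10² + 0.38² = 0.0729 + 0.5476 + 0.1849 + 0.5184 + 0.0841 + 0.1600 + 0.0100 + 0.1444 = 1.7223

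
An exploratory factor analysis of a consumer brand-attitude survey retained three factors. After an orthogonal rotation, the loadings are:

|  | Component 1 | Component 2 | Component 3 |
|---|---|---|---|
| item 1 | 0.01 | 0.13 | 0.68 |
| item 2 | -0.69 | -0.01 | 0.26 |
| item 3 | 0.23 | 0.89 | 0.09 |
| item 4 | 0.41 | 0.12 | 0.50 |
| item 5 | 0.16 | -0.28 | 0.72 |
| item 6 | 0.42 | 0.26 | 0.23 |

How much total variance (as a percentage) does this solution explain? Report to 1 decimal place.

SS loadings by factor: 0.8992, 0.9695, 1.3594; total = 3.2281.
Total variance with 6 standardized items is 6, so the solution explains 3.2281/6 = 0.5380 = 53.80%.

53.8%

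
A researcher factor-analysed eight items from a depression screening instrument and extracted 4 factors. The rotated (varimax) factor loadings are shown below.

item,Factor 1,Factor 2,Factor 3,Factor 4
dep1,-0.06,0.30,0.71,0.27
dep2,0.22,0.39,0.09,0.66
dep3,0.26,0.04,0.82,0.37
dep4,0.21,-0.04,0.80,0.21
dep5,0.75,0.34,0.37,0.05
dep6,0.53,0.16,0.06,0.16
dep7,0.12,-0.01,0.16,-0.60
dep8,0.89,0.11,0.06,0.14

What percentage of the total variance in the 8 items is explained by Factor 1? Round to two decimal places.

SS loadings for Factor 1 = (-0.06)² + 0.22² + 0.26² + 0.21² + 0.75² + 0.53² + 0.12² + 0.89² = 1.8136
With 8 standardized items, total variance = 8. Proportion = 1.8136/8 = 0.2267 → 22.67%.

22.67%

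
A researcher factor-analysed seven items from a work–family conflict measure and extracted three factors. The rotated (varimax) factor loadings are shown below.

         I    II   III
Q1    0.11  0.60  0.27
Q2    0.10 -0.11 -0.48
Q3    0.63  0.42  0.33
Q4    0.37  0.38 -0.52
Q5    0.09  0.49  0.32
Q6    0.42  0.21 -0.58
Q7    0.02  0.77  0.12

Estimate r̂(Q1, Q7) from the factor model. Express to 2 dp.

0.50

r̂ = Σ λ_i·λ_j across factors = (0.11)(0.02) + (0.60)(0.77) + (0.27)(0.12)
  = +0.0022 +0.4620 +0.0324 = 0.4966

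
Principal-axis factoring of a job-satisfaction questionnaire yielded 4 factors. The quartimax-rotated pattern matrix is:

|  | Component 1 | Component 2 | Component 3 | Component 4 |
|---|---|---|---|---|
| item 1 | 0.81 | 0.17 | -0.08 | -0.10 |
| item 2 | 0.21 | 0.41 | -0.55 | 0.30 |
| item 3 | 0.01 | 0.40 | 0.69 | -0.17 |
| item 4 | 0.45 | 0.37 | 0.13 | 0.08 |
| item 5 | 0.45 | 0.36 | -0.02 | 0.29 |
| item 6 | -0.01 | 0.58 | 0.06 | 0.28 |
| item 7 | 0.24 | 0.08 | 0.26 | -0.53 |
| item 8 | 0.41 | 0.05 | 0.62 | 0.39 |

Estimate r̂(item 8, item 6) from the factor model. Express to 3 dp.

0.171

r̂ = Σ λ_i·λ_j across factors = (0.41)(-0.01) + (0.05)(0.58) + (0.62)(0.06) + (0.39)(0.28)
  = -0.0041 +0.0290 +0.0372 +0.1092 = 0.1713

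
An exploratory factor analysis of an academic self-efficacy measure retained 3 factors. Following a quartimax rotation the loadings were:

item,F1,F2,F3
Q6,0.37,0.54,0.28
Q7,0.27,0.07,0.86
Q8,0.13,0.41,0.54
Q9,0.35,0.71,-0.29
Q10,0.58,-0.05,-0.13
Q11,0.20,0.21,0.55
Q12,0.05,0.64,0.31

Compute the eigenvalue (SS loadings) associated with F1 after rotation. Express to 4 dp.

SS loadings for F1 = 0.37² + 0.27² + 0.13² + 0.35² + 0.58² + 0.20² + 0.05² = 0.1369 + 0.0729 + 0.0169 + 0.1225 + 0.3364 + 0.0400 + 0.0025 = 0.7281

0.7281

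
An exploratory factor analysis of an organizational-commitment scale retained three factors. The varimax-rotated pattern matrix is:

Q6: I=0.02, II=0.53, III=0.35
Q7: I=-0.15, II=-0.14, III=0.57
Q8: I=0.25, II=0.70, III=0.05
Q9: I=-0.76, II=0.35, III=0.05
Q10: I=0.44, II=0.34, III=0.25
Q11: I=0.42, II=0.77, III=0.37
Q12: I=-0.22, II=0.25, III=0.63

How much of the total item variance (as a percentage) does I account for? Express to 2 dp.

15.45%

SS loadings for I = 0.02² + (-0.15)² + 0.25² + (-0.76)² + 0.44² + 0.42² + (-0.22)² = 1.0814
With 7 standardized items, total variance = 7. Proportion = 1.0814/7 = 0.1545 → 15.45%.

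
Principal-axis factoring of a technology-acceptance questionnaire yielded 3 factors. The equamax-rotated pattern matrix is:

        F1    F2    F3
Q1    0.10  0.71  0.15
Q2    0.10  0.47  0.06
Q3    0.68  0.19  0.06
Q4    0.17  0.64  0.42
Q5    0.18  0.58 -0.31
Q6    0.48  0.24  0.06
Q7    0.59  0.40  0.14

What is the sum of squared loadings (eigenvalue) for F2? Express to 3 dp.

1.725

SS loadings for F2 = 0.71² + 0.47² + 0.19² + 0.64² + 0.58² + 0.24² + 0.40² = 0.5041 + 0.2209 + 0.0361 + 0.4096 + 0.3364 + 0.0576 + 0.1600 = 1.7247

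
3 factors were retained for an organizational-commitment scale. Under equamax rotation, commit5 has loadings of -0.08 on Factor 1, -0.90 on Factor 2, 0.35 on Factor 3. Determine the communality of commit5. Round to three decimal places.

h² = (-0.08)² + (-0.90)² + 0.35² = 0.0064 + 0.8100 + 0.1225 = 0.9389

0.939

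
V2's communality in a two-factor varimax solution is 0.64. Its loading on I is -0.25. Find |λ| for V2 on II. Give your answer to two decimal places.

Under orthogonal rotation h² = Σλ², so λ_II² = h² − (0.0625) = 0.64 − 0.0625 = 0.5775.
|λ| = √0.5775 = 0.7599.

0.76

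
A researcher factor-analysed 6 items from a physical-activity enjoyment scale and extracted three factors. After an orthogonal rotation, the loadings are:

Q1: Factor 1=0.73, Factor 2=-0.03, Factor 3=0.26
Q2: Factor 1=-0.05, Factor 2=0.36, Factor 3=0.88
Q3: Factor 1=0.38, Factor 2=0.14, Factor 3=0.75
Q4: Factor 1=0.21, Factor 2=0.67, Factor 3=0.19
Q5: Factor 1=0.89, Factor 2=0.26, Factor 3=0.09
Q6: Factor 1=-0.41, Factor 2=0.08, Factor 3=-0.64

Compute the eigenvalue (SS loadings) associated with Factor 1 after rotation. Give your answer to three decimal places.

SS loadings for Factor 1 = 0.73² + (-0.05)² + 0.38² + 0.21² + 0.89² + (-0.41)² = 0.5329 + 0.0025 + 0.1444 + 0.0441 + 0.7921 + 0.1681 = 1.6841

1.684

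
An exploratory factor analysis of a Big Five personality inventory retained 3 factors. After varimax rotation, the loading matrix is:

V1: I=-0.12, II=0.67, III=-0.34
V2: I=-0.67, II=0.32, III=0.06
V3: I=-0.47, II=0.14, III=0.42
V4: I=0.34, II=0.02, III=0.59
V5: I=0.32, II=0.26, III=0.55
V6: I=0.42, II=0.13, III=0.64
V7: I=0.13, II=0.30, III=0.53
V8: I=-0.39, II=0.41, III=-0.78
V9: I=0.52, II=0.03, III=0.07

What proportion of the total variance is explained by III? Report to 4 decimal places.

0.2500

SS loadings for III = (-0.34)² + 0.06² + 0.42² + 0.59² + 0.55² + 0.64² + 0.53² + (-0.78)² + 0.07² = 2.2500
Proportion of variance = 2.2500 / 9 = 0.2500.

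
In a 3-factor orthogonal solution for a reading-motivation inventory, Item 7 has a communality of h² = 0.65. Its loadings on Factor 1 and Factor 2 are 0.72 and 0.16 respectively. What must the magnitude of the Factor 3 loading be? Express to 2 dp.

0.33

Under orthogonal rotation h² = Σλ², so λ_Factor 3² = h² − (0.5440) = 0.65 − 0.5440 = 0.1060.
|λ| = √0.1060 = 0.3256.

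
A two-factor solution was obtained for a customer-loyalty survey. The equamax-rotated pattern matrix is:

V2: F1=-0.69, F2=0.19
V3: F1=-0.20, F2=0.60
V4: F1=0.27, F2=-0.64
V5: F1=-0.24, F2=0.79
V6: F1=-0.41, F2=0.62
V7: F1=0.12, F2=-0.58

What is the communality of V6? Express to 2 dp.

0.55

h² = (-0.41)² + 0.62² = 0.1681 + 0.3844 = 0.5525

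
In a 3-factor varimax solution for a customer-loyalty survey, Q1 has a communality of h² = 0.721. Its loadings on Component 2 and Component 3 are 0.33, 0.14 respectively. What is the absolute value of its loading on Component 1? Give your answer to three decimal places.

0.770

Under orthogonal rotation h² = Σλ², so λ_Component 1² = h² − (0.1285) = 0.721 − 0.1285 = 0.5925.
|λ| = √0.5925 = 0.7697.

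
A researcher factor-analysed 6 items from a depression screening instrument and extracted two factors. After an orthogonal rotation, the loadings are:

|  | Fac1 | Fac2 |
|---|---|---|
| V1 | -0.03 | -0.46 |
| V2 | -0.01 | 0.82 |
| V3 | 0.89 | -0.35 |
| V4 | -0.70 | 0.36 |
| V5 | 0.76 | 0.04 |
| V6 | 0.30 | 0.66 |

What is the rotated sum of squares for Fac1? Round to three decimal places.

SS loadings for Fac1 = (-0.03)² + (-0.01)² + 0.89² + (-0.70)² + 0.76² + 0.30² = 0.0009 + 0.0001 + 0.7921 + 0.4900 + 0.5776 + 0.0900 = 1.9507

1.951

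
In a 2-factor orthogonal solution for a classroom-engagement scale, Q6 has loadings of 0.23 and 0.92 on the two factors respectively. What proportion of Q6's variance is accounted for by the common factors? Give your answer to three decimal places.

h² = 0.23² + 0.92² = 0.0529 + 0.8464 = 0.8993

0.899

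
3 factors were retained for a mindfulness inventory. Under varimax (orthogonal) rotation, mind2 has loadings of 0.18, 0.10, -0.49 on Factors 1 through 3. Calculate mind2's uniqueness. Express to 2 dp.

h² = 0.18² + 0.10² + (-0.49)² = 0.0324 + 0.0100 + 0.2401 = 0.2825
Uniqueness u² = 1 − h² = 1 − 0.2825 = 0.7175

0.72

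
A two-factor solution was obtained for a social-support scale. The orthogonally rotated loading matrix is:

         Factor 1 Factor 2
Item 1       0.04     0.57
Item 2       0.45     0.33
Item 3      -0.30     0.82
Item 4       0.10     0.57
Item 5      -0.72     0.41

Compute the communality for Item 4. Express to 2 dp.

h² = 0.10² + 0.57² = 0.0100 + 0.3249 = 0.3349

0.33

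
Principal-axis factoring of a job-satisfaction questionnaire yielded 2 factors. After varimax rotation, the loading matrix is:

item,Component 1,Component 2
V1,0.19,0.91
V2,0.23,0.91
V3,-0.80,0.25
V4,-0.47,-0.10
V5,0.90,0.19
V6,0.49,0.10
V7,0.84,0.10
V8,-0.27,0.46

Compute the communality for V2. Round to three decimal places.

0.881

h² = 0.23² + 0.91² = 0.0529 + 0.8281 = 0.8810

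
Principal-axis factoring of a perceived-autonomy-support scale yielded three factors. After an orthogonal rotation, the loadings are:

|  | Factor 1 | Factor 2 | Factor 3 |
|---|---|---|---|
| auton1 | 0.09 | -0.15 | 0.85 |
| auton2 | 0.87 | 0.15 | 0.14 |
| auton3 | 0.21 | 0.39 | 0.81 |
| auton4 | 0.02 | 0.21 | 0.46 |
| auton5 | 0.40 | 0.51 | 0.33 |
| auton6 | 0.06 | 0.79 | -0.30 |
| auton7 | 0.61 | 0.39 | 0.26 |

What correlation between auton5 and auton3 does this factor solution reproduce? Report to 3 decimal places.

0.550

r̂ = Σ λ_i·λ_j across factors = (0.40)(0.21) + (0.51)(0.39) + (0.33)(0.81)
  = +0.0840 +0.1989 +0.2673 = 0.5502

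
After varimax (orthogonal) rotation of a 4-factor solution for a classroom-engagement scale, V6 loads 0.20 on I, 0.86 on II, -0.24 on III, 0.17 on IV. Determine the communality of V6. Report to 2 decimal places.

0.87

h² = 0.20² + 0.86² + (-0.24)² + 0.17² = 0.0400 + 0.7396 + 0.0576 + 0.0289 = 0.8661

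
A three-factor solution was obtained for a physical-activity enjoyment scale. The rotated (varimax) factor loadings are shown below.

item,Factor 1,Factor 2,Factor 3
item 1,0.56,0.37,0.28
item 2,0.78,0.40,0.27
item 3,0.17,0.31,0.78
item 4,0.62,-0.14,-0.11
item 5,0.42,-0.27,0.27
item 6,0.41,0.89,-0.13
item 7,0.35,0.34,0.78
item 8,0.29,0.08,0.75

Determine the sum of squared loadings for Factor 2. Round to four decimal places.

1.3996

SS loadings for Factor 2 = 0.37² + 0.40² + 0.31² + (-0.14)² + (-0.27)² + 0.89² + 0.34² + 0.08² = 0.1369 + 0.1600 + 0.0961 + 0.0196 + 0.0729 + 0.7921 + 0.1156 + 0.0064 = 1.3996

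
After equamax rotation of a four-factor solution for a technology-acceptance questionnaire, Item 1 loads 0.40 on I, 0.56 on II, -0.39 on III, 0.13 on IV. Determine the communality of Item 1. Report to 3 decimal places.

0.643

h² = 0.40² + 0.56² + (-0.39)² + 0.13² = 0.1600 + 0.3136 + 0.1521 + 0.0169 = 0.6426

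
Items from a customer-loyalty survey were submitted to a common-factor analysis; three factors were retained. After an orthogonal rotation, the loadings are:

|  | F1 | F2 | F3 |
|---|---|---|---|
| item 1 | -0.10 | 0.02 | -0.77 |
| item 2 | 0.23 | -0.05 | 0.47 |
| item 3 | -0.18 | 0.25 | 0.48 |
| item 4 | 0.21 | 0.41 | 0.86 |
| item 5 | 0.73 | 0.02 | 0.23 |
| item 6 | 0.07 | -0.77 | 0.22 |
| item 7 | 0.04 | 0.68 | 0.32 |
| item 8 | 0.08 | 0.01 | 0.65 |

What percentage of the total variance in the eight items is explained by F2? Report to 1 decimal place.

SS loadings for F2 = 0.02² + (-0.05)² + 0.25² + 0.41² + 0.02² + (-0.77)² + 0.68² + 0.01² = 1.2893
With 8 standardized items, total variance = 8. Proportion = 1.2893/8 = 0.1612 → 16.12%.

16.1%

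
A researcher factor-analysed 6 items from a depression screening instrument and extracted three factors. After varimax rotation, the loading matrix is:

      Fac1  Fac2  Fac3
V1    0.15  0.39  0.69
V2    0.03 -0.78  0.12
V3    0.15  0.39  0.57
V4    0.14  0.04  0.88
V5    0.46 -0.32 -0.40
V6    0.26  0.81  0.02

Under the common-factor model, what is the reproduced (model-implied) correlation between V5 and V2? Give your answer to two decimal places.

r̂ = Σ λ_i·λ_j across factors = (0.46)(0.03) + (-0.32)(-0.78) + (-0.40)(0.12)
  = +0.0138 +0.2496 -0.0480 = 0.2154

0.22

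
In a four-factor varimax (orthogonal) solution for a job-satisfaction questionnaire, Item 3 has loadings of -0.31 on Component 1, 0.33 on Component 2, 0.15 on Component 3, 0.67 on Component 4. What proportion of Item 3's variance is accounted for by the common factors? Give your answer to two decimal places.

0.68

h² = (-0.31)² + 0.33² + 0.15² + 0.67² = 0.0961 + 0.1089 + 0.0225 + 0.4489 = 0.6764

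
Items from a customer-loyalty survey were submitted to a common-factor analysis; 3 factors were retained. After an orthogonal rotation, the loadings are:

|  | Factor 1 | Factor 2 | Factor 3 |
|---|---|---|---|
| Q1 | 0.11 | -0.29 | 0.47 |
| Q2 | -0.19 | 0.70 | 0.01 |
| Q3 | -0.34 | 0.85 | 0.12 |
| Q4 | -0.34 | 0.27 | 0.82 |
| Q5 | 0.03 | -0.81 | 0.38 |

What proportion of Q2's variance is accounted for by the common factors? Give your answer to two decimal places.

h² = (-0.19)² + 0.70² + 0.01² = 0.0361 + 0.4900 + 0.0001 = 0.5262

0.53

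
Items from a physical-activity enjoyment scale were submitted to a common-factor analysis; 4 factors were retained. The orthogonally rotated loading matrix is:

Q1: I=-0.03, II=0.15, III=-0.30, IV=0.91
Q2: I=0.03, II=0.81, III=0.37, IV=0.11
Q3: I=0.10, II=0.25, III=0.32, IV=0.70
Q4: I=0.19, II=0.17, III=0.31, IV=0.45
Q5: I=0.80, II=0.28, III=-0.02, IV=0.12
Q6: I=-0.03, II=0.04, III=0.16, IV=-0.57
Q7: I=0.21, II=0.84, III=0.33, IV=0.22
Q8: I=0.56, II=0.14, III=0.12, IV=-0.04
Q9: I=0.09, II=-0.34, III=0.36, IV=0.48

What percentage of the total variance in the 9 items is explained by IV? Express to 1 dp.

SS loadings for IV = 0.91² + 0.11² + 0.70² + 0.45² + 0.12² + (-0.57)² + 0.22² + (-0.04)² + 0.48² = 2.1524
With 9 standardized items, total variance = 9. Proportion = 2.1524/9 = 0.2392 → 23.92%.

23.9%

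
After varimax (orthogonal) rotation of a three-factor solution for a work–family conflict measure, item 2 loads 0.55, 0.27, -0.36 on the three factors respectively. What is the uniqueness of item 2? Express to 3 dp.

0.495

h² = 0.55² + 0.27² + (-0.36)² = 0.3025 + 0.0729 + 0.1296 = 0.5050
Uniqueness u² = 1 − h² = 1 − 0.5050 = 0.4950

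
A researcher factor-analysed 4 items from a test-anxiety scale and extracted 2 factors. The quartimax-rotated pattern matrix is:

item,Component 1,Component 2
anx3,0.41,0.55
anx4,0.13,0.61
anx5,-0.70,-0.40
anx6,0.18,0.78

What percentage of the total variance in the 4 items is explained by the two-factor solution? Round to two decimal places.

SS loadings by factor: 0.7074, 1.4430; total = 2.1504.
Total variance with 4 standardized items is 4, so the solution explains 2.1504/4 = 0.5376 = 53.76%.

53.76%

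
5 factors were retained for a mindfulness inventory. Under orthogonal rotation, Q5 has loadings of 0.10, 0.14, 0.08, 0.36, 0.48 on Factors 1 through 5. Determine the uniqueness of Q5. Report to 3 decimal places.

0.604

h² = 0.10² + 0.14² + 0.08² + 0.36² + 0.48² = 0.0100 + 0.0196 + 0.0064 + 0.1296 + 0.2304 = 0.3960
Uniqueness u² = 1 − h² = 1 − 0.3960 = 0.6040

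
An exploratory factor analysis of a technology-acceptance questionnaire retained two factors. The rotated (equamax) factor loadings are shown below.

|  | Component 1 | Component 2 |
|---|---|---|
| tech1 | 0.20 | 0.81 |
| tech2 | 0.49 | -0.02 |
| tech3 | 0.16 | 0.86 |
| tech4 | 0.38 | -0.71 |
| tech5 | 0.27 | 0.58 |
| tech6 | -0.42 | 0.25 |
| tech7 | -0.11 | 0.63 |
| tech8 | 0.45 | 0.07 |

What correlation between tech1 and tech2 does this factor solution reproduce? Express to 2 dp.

r̂ = Σ λ_i·λ_j across factors = (0.20)(0.49) + (0.81)(-0.02)
  = +0.0980 -0.0162 = 0.0818

0.08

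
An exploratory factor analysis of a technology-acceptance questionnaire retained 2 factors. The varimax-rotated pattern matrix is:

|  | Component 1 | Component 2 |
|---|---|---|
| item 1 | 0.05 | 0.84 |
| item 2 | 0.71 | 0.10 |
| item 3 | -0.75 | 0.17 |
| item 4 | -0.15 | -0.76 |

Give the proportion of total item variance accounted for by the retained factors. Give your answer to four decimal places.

SS loadings by factor: 1.0916, 1.3221; total = 2.4137.
Total variance with 4 standardized items is 4, so the solution explains 2.4137/4 = 0.6034.

0.6034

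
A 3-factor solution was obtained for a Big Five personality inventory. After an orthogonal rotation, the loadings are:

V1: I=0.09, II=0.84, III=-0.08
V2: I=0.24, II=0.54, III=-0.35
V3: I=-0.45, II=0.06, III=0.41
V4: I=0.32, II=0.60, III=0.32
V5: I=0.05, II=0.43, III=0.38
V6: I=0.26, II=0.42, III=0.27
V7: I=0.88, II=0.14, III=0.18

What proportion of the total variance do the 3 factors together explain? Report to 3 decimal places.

Communalities: 0.7201, 0.4717, 0.3742, 0.5648, 0.3318, 0.3169, 0.8264; Σh² = 3.6059.
Total variance with 7 standardized items is 7, so the solution explains 3.6059/7 = 0.5151.

0.515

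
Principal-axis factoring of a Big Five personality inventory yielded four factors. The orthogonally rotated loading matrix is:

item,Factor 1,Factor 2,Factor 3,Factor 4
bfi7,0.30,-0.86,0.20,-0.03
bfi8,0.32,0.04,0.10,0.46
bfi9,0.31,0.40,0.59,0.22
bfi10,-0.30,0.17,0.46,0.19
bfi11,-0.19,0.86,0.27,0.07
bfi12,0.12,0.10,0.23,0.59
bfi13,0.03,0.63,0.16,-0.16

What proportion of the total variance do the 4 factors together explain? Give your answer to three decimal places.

Communalities: 0.8705, 0.3256, 0.6526, 0.3666, 0.8535, 0.4254, 0.4490; Σh² = 3.9432.
Total variance with 7 standardized items is 7, so the solution explains 3.9432/7 = 0.5633.

0.563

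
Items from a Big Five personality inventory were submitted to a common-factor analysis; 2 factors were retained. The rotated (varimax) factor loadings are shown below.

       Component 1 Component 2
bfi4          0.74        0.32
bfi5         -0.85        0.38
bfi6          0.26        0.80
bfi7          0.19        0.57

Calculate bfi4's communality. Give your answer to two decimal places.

h² = 0.74² + 0.32² = 0.5476 + 0.1024 = 0.6500

0.65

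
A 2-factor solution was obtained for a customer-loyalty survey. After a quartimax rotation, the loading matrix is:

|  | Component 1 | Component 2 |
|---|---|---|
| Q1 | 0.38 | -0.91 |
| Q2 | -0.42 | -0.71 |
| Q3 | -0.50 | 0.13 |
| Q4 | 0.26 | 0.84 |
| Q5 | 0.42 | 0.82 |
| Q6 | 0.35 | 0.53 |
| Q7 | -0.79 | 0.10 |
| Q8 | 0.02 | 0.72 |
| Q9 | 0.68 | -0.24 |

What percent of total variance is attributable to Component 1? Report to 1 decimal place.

SS loadings for Component 1 = 0.38² + (-0.42)² + (-0.50)² + 0.26² + 0.42² + 0.35² + (-0.79)² + 0.02² + 0.68² = 2.0242
With 9 standardized items, total variance = 9. Proportion = 2.0242/9 = 0.2249 → 22.49%.

22.5%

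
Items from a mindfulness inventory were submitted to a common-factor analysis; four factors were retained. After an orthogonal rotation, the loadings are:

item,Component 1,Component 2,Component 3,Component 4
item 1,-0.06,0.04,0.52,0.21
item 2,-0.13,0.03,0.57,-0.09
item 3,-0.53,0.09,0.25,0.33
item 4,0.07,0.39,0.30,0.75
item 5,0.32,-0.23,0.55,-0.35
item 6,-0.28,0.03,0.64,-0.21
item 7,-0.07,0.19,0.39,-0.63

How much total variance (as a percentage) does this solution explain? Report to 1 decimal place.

SS loadings by factor: 0.4920, 0.2526, 1.6120, 1.2871; total = 3.6437.
Total variance with 7 standardized items is 7, so the solution explains 3.6437/7 = 0.5205 = 52.05%.

52.1%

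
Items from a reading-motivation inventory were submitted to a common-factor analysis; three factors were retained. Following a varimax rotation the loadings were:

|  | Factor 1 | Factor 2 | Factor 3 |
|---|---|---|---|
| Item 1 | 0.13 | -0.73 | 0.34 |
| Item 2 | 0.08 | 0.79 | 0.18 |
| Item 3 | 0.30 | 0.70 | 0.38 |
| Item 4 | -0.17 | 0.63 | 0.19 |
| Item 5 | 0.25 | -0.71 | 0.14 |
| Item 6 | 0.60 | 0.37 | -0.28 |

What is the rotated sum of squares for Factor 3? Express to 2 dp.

0.43

SS loadings for Factor 3 = 0.34² + 0.18² + 0.38² + 0.19² + 0.14² + (-0.28)² = 0.1156 + 0.0324 + 0.1444 + 0.0361 + 0.0196 + 0.0784 = 0.4265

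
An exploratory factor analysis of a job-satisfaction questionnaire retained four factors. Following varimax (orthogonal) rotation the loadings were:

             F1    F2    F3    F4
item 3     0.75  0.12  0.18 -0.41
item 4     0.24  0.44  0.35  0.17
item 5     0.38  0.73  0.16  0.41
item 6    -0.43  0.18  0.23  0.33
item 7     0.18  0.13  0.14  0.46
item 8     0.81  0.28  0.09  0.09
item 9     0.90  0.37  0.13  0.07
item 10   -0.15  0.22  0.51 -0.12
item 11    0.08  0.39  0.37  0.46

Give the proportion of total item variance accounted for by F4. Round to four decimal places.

SS loadings for F4 = (-0.41)² + 0.17² + 0.41² + 0.33² + 0.46² + 0.09² + 0.07² + (-0.12)² + 0.46² = 0.9246
Proportion of variance = 0.9246 / 9 = 0.1027.

0.1027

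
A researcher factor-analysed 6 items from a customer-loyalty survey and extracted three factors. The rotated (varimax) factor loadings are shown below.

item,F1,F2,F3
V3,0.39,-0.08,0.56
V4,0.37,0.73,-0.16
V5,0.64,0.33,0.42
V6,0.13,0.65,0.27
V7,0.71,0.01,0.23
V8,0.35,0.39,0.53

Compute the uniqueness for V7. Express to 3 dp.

0.443

h² = 0.71² + 0.01² + 0.23² = 0.5041 + 0.0001 + 0.0529 = 0.5571
Uniqueness u² = 1 − h² = 1 − 0.5571 = 0.4429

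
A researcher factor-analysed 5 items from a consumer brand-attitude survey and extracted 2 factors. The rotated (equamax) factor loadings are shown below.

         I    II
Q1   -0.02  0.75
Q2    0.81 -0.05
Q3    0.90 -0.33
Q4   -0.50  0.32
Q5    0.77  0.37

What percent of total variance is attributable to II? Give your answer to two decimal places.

18.26%

SS loadings for II = 0.75² + (-0.05)² + (-0.33)² + 0.32² + 0.37² = 0.9132
With 5 standardized items, total variance = 5. Proportion = 0.9132/5 = 0.1826 → 18.26%.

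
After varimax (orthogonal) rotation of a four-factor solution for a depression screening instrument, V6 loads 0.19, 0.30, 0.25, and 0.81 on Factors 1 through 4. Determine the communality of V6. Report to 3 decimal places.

0.845

h² = 0.19² + 0.30² + 0.25² + 0.81² = 0.0361 + 0.0900 + 0.0625 + 0.6561 = 0.8447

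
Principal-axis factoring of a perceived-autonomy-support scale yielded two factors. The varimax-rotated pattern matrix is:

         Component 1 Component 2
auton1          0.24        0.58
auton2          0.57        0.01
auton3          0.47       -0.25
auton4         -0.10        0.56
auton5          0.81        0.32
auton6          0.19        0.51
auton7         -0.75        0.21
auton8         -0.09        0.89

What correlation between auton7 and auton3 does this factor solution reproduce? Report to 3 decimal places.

-0.405

r̂ = Σ λ_i·λ_j across factors = (-0.75)(0.47) + (0.21)(-0.25)
  = -0.3525 -0.0525 = -0.4050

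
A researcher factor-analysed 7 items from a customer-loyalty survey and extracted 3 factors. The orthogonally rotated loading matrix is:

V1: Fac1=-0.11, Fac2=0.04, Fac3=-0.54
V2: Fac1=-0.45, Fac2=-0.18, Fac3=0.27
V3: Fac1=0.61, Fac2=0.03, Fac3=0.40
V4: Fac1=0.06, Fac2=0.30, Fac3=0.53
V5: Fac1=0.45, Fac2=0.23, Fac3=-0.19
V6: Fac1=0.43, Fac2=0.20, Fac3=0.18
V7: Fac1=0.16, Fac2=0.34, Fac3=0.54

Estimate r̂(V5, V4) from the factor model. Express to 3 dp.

r̂ = Σ λ_i·λ_j across factors = (0.45)(0.06) + (0.23)(0.30) + (-0.19)(0.53)
  = +0.0270 +0.0690 -0.1007 = -0.0047

-0.005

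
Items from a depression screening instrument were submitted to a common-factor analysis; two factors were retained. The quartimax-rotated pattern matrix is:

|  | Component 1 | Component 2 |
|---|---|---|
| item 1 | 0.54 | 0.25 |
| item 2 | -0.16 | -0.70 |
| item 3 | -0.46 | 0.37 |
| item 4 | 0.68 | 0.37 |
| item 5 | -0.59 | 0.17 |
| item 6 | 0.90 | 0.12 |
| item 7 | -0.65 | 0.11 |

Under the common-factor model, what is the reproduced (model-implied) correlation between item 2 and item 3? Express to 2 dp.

r̂ = Σ λ_i·λ_j across factors = (-0.16)(-0.46) + (-0.70)(0.37)
  = +0.0736 -0.2590 = -0.1854

-0.19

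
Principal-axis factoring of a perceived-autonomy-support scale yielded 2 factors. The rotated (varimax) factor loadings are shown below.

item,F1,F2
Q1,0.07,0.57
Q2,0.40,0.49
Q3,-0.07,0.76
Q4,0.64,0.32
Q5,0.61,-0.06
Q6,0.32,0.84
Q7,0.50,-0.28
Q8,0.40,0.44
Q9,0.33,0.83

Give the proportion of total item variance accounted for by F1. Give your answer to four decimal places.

0.1748

SS loadings for F1 = 0.07² + 0.40² + (-0.07)² + 0.64² + 0.61² + 0.32² + 0.50² + 0.40² + 0.33² = 1.5728
Proportion of variance = 1.5728 / 9 = 0.1748.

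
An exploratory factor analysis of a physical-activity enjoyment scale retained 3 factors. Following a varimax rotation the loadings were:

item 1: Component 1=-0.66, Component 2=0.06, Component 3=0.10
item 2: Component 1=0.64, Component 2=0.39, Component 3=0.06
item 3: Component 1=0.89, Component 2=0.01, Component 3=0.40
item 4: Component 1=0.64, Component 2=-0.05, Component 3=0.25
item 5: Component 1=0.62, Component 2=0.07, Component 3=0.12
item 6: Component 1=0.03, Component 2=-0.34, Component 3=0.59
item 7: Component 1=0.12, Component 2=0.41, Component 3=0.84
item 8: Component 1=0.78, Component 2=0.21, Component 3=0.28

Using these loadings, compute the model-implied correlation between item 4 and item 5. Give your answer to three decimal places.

r̂ = Σ λ_i·λ_j across factors = (0.64)(0.62) + (-0.05)(0.07) + (0.25)(0.12)
  = +0.3968 -0.0035 +0.0300 = 0.4233

0.423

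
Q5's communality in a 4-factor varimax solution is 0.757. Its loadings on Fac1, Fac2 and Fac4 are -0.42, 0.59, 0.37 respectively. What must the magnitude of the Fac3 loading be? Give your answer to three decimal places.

Under orthogonal rotation h² = Σλ², so λ_Fac3² = h² − (0.6614) = 0.757 − 0.6614 = 0.0956.
|λ| = √0.0956 = 0.3092.

0.309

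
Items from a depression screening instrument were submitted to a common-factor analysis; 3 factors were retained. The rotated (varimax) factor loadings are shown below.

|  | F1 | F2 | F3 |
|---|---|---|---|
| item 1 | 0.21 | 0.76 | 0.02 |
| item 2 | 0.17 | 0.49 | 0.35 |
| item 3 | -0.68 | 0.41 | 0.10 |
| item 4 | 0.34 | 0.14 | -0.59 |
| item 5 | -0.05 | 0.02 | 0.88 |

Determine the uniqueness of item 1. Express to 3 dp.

0.378

h² = 0.21² + 0.76² + 0.02² = 0.0441 + 0.5776 + 0.0004 = 0.6221
Uniqueness u² = 1 − h² = 1 − 0.6221 = 0.3779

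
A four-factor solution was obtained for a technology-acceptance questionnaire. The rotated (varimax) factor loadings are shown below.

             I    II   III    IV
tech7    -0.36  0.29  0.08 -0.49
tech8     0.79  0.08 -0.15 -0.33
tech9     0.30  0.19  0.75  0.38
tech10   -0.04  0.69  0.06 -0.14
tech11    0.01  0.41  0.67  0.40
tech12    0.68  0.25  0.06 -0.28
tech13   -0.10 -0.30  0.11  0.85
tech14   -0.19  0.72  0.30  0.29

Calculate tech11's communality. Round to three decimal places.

0.777

h² = 0.01² + 0.41² + 0.67² + 0.40² = 0.0001 + 0.1681 + 0.4489 + 0.1600 = 0.7771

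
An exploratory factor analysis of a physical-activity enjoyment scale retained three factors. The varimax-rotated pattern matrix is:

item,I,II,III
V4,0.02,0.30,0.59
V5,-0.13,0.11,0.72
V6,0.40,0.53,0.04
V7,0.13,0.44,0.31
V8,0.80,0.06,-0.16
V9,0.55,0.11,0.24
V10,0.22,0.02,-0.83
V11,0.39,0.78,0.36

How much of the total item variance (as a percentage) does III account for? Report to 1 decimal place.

23.3%

SS loadings for III = 0.59² + 0.72² + 0.04² + 0.31² + (-0.16)² + 0.24² + (-0.83)² + 0.36² = 1.8659
With 8 standardized items, total variance = 8. Proportion = 1.8659/8 = 0.2332 → 23.32%.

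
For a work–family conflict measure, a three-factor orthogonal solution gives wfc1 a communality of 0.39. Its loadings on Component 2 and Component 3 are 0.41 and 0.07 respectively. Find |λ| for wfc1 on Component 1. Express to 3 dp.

0.466

Under orthogonal rotation h² = Σλ², so λ_Component 1² = h² − (0.1730) = 0.39 − 0.1730 = 0.2170.
|λ| = √0.2170 = 0.4658.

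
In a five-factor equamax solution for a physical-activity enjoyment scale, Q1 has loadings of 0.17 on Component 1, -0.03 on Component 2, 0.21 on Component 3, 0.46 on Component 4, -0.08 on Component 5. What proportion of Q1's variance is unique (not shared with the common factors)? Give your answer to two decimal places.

h² = 0.17² + (-0.03)² + 0.21² + 0.46² + (-0.08)² = 0.0289 + 0.0009 + 0.0441 + 0.2116 + 0.0064 = 0.2919
Uniqueness u² = 1 − h² = 1 − 0.2919 = 0.7081

0.71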